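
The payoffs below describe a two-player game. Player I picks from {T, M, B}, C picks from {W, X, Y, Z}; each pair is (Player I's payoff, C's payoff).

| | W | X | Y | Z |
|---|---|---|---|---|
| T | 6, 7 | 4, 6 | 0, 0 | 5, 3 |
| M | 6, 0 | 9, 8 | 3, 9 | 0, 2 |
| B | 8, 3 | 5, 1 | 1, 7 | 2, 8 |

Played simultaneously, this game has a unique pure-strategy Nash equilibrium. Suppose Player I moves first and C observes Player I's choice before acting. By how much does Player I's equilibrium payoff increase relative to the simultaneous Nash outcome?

Backward induction with Player I moving first.
- T → C plays W (best of 7, 6, 0, 3); Player I gets 6.
- M → C plays Y (best of 0, 8, 9, 2); Player I gets 3.
- B → C plays Z (best of 3, 1, 7, 8); Player I gets 2.
Among 6, 3, 2, the best is 6 at T. Subgame-perfect outcome: (T, W) with payoffs (6, 7).
Now find the simultaneous Nash equilibrium.
Player I's best replies: W→B; X→M; Y→M; Z→T.
C's best replies: T→W; M→Y; B→Z.
The unique mutual best reply is (M, Y), giving (3, 9).
Player I's commitment gain: 6 − 3 = 3.

3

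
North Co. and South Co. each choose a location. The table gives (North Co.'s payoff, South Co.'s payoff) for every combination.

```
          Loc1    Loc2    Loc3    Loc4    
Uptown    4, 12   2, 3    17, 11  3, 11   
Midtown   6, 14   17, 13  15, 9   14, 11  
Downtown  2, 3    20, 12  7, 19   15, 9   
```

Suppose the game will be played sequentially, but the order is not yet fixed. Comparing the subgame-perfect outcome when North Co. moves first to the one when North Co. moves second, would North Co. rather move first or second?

first

If North Co. leads: South Co.'s best replies are Uptown→Loc1, Midtown→Loc1, Downtown→Loc3; North Co.'s induced payoffs 4, 6, 7; outcome (Downtown, Loc3), payoffs (7, 19).
If South Co. leads: North Co.'s best replies are Loc1→Midtown, Loc2→Downtown, Loc3→Uptown, Loc4→Downtown; South Co.'s induced payoffs 14, 12, 11, 9; outcome (Midtown, Loc1), payoffs (6, 14).
North Co. gets 7 moving first and 6 moving second, so North Co. prefers to move first.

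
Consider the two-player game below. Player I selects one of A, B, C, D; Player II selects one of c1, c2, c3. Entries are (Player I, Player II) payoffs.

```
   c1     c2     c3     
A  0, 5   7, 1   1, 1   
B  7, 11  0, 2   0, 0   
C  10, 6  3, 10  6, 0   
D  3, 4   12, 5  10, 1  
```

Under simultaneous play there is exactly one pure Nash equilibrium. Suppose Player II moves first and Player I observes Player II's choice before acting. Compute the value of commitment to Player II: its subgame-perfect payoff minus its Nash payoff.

1

Player I best-responds to each possible Player II move:
- c1: Player I compares 0, 7, 10, 3 and picks C; Player II would get 6.
- c2: Player I compares 7, 0, 3, 12 and picks D; Player II would get 5.
- c3: Player I compares 1, 0, 6, 10 and picks D; Player II would get 1.
Maximizing over 6, 5, 1, Player II chooses c1. Subgame-perfect outcome: (C, c1) with payoffs (10, 6).
Under simultaneous play:
Player I's best replies: c1→C; c2→D; c3→D.
Player II's best replies: A→c1; B→c1; C→c2; D→c2.
Only (D, c2) has each player best-responding; Nash payoffs (12, 5).
Player II's commitment gain: 6 − 5 = 1.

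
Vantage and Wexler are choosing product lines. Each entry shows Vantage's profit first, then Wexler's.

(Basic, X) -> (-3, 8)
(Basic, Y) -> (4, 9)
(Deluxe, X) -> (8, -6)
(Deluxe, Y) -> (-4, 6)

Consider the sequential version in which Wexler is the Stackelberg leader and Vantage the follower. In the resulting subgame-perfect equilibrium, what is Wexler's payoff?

Vantage best-responds to each possible Wexler move:
- X: BR = Deluxe, leader payoff -6.
- Y: BR = Basic, leader payoff 9.
Among -6, 9, the best is 9 at Y. Subgame-perfect outcome: (Basic, Y) with payoffs (4, 9).

9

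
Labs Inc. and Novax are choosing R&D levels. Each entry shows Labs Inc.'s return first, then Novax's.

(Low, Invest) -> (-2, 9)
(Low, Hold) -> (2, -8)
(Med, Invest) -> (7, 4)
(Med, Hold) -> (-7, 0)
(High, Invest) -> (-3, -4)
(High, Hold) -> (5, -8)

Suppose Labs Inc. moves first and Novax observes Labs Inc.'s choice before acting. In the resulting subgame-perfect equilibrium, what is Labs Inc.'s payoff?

Work backward from Novax's decision.
- Low: Novax compares 9, -8 and picks Invest; Labs Inc. would get -2.
- Med: Novax compares 4, 0 and picks Invest; Labs Inc. would get 7.
- High: Novax compares -4, -8 and picks Invest; Labs Inc. would get -3.
Labs Inc.'s induced payoffs are -2, 7, -3, so Labs Inc. commits to Med. Subgame-perfect outcome: (Med, Invest) with payoffs (7, 4).

7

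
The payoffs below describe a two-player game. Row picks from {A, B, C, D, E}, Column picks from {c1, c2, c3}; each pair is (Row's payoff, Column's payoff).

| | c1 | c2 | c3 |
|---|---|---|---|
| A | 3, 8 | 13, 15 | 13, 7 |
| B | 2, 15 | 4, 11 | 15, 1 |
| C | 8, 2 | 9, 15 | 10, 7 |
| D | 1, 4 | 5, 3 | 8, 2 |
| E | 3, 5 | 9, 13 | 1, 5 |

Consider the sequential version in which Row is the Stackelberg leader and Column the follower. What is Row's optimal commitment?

Work backward from Column's decision.
- A: BR = c2, leader payoff 13.
- B: BR = c1, leader payoff 2.
- C: BR = c2, leader payoff 9.
- D: BR = c1, leader payoff 1.
- E: BR = c2, leader payoff 9.
Maximizing over 13, 2, 9, 1, 9, Row chooses A. Subgame-perfect outcome: (A, c2) with payoffs (13, 15).

A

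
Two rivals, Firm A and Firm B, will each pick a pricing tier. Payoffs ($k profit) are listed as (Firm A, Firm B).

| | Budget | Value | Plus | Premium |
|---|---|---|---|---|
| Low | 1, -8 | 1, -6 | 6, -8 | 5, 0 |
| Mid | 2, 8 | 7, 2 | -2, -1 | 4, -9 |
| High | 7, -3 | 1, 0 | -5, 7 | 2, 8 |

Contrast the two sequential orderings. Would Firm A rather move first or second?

If Firm A leads: Firm B's best replies are Low→Premium, Mid→Budget, High→Premium; Firm A's induced payoffs 5, 2, 2; outcome (Low, Premium), payoffs (5, 0).
If Firm B leads: Firm A's best replies are Budget→High, Value→Mid, Plus→Low, Premium→Low; Firm B's induced payoffs -3, 2, -8, 0; outcome (Mid, Value), payoffs (7, 2).
Firm A gets 5 moving first and 7 moving second, so Firm A prefers to move second.

second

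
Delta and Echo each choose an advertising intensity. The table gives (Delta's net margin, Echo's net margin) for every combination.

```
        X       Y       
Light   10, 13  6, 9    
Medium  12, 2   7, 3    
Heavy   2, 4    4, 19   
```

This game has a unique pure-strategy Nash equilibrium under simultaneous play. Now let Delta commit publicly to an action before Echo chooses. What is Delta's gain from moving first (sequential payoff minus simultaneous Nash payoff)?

Backward induction with Delta moving first.
- Light: BR = X, leader payoff 10.
- Medium: BR = Y, leader payoff 7.
- Heavy: BR = Y, leader payoff 4.
Maximizing over 10, 7, 4, Delta chooses Light. Subgame-perfect outcome: (Light, X) with payoffs (10, 13).
Under simultaneous play:
Delta's best replies: X→Medium; Y→Medium.
Echo's best replies: Light→X; Medium→Y; Heavy→Y.
Only (Medium, Y) has each player best-responding; Nash payoffs (7, 3).
Delta's commitment gain: 10 − 7 = 3.

3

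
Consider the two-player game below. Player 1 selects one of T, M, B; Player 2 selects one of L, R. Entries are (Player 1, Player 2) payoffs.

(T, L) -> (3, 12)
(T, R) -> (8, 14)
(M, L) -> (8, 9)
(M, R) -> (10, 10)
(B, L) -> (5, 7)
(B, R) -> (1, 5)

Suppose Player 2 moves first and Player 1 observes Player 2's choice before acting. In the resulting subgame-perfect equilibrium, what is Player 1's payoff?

10

Work backward from Player 1's decision.
- L: BR = M, leader payoff 9.
- R: BR = M, leader payoff 10.
Among 9, 10, the best is 10 at R. Subgame-perfect outcome: (M, R) with payoffs (10, 10).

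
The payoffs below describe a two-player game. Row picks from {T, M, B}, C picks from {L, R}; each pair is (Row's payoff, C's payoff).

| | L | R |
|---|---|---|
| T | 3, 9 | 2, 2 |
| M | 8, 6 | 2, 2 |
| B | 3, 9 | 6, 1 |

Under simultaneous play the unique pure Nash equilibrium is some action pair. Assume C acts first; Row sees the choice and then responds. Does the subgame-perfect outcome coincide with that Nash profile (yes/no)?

yes

Solve by backward induction (C leads).
- L: Row compares 3, 8, 3 and picks M; C would get 6.
- R: Row compares 2, 2, 6 and picks B; C would get 1.
C's induced payoffs are 6, 1, so C commits to L. Subgame-perfect outcome: (M, L) with payoffs (8, 6).
For the simultaneous game, intersect best replies.
Row's best replies: L→M; R→B.
C's best replies: T→L; M→L; B→L.
Only (M, L) has each player best-responding; Nash payoffs (8, 6).
Sequential outcome (M, L) coincides with the Nash profile (M, L).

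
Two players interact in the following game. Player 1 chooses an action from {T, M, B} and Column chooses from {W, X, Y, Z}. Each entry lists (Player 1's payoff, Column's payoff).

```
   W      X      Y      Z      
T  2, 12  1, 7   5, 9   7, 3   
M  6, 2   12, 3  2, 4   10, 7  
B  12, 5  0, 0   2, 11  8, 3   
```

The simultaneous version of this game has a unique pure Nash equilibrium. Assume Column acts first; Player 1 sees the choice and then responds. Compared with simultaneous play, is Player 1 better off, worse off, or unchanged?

worse off

Solve by backward induction (Column leads).
- W: Player 1 compares 2, 6, 12 and picks B; Column would get 5.
- X: Player 1 compares 1, 12, 0 and picks M; Column would get 3.
- Y: Player 1 compares 5, 2, 2 and picks T; Column would get 9.
- Z: Player 1 compares 7, 10, 8 and picks M; Column would get 7.
Among 5, 3, 9, 7, the best is 9 at Y. Subgame-perfect outcome: (T, Y) with payoffs (5, 9).
Under simultaneous play:
Player 1's best replies: W→B; X→M; Y→T; Z→M.
Column's best replies: T→W; M→Z; B→Y.
The unique mutual best reply is (M, Z), giving (10, 7).
Player 1 earns 5 sequentially versus 10 at the Nash outcome: worse off.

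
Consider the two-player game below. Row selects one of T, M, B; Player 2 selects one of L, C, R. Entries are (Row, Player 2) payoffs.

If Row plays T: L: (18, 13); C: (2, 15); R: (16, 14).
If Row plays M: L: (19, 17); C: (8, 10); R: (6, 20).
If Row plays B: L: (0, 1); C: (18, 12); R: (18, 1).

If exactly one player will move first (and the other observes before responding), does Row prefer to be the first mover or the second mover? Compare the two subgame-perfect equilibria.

If Row leads: Player 2's best replies are T→C, M→R, B→C; Row's induced payoffs 2, 6, 18; outcome (B, C), payoffs (18, 12).
If Player 2 leads: Row's best replies are L→M, C→B, R→B; Player 2's induced payoffs 17, 12, 1; outcome (M, L), payoffs (19, 17).
Row gets 18 moving first and 19 moving second, so Row prefers to move second.

second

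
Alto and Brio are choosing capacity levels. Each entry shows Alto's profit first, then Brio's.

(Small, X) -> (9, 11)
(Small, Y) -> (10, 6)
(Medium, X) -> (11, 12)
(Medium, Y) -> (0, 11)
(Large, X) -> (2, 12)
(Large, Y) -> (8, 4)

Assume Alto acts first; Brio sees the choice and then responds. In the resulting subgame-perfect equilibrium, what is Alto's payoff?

11

Brio best-responds to each possible Alto move:
- Small → Brio plays X (best of 11, 6); Alto gets 9.
- Medium → Brio plays X (best of 12, 11); Alto gets 11.
- Large → Brio plays X (best of 12, 4); Alto gets 2.
Among 9, 11, 2, the best is 11 at Medium. Subgame-perfect outcome: (Medium, X) with payoffs (11, 12).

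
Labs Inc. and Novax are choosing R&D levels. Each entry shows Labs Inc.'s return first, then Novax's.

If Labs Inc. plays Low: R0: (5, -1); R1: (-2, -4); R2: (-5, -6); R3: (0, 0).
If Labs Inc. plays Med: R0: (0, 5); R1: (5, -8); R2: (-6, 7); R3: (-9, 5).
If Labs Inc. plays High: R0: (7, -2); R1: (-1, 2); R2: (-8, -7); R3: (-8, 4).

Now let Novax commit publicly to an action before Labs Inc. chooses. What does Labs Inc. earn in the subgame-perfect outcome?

0

Solve by backward induction (Novax leads).
- R0 → Labs Inc. plays High (best of 5, 0, 7); Novax gets -2.
- R1 → Labs Inc. plays Med (best of -2, 5, -1); Novax gets -8.
- R2 → Labs Inc. plays Low (best of -5, -6, -8); Novax gets -6.
- R3 → Labs Inc. plays Low (best of 0, -9, -8); Novax gets 0.
Maximizing over -2, -8, -6, 0, Novax chooses R3. Subgame-perfect outcome: (Low, R3) with payoffs (0, 0).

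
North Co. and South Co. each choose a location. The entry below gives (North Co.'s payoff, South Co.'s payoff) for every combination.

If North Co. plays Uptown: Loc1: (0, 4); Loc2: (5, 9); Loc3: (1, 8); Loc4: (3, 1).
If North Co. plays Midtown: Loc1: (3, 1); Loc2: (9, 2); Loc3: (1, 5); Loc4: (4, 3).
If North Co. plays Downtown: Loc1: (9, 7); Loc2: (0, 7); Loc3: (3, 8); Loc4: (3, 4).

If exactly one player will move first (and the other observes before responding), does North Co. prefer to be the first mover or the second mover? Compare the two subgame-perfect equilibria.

first

If North Co. leads: South Co.'s best replies are Uptown→Loc2, Midtown→Loc3, Downtown→Loc3; North Co.'s induced payoffs 5, 1, 3; outcome (Uptown, Loc2), payoffs (5, 9).
If South Co. leads: North Co.'s best replies are Loc1→Downtown, Loc2→Midtown, Loc3→Downtown, Loc4→Midtown; South Co.'s induced payoffs 7, 2, 8, 3; outcome (Downtown, Loc3), payoffs (3, 8).
North Co. gets 5 moving first and 3 moving second, so North Co. prefers to move first.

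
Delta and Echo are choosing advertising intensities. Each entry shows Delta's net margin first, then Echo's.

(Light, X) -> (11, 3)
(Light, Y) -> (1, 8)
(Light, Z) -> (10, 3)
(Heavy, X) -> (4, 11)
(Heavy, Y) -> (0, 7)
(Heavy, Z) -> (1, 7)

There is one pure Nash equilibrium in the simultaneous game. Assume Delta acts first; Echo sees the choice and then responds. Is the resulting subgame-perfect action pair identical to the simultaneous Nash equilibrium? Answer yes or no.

Work backward from Echo's decision.
- Light: Echo compares 3, 8, 3 and picks Y; Delta would get 1.
- Heavy: Echo compares 11, 7, 7 and picks X; Delta would get 4.
Delta's induced payoffs are 1, 4, so Delta commits to Heavy. Subgame-perfect outcome: (Heavy, X) with payoffs (4, 11).
For the simultaneous game, intersect best replies.
Delta's best replies: X→Light; Y→Light; Z→Light.
Echo's best replies: Light→Y; Heavy→X.
Only (Light, Y) has each player best-responding; Nash payoffs (1, 8).
Sequential outcome (Heavy, X) differs from the Nash profile (Light, Y).

no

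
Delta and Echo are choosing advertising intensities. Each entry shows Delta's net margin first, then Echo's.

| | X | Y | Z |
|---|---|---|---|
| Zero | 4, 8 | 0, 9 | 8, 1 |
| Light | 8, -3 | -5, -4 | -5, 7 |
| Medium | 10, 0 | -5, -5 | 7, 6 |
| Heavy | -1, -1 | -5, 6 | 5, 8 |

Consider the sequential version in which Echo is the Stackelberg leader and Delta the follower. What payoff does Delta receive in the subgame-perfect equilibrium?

Delta best-responds to each possible Echo move:
- X: Delta compares 4, 8, 10, -1 and picks Medium; Echo would get 0.
- Y: Delta compares 0, -5, -5, -5 and picks Zero; Echo would get 9.
- Z: Delta compares 8, -5, 7, 5 and picks Zero; Echo would get 1.
Maximizing over 0, 9, 1, Echo chooses Y. Subgame-perfect outcome: (Zero, Y) with payoffs (0, 9).

0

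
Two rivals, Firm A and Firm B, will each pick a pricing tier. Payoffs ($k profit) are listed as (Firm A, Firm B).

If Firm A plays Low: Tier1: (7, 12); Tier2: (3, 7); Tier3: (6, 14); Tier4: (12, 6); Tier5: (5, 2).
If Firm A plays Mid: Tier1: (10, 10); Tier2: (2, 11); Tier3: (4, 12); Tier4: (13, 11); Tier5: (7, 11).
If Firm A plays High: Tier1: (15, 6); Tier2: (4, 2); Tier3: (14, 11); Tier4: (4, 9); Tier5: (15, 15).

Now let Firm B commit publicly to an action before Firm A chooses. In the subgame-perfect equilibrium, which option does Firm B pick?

Firm A best-responds to each possible Firm B move:
- Tier1 → Firm A plays High (best of 7, 10, 15); Firm B gets 6.
- Tier2 → Firm A plays High (best of 3, 2, 4); Firm B gets 2.
- Tier3 → Firm A plays High (best of 6, 4, 14); Firm B gets 11.
- Tier4 → Firm A plays Mid (best of 12, 13, 4); Firm B gets 11.
- Tier5 → Firm A plays High (best of 5, 7, 15); Firm B gets 15.
Among 6, 2, 11, 11, 15, the best is 15 at Tier5. Subgame-perfect outcome: (High, Tier5) with payoffs (15, 15).

Tier5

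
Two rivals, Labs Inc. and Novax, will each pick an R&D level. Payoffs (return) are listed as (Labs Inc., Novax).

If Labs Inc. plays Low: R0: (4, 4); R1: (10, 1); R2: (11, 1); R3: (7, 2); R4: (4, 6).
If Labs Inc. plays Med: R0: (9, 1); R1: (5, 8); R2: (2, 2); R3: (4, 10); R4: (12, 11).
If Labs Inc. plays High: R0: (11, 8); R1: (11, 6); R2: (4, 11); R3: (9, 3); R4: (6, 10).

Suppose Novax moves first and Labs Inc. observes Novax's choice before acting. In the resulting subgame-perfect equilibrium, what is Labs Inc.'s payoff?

12

Work backward from Labs Inc.'s decision.
- R0 → Labs Inc. plays High (best of 4, 9, 11); Novax gets 8.
- R1 → Labs Inc. plays High (best of 10, 5, 11); Novax gets 6.
- R2 → Labs Inc. plays Low (best of 11, 2, 4); Novax gets 1.
- R3 → Labs Inc. plays High (best of 7, 4, 9); Novax gets 3.
- R4 → Labs Inc. plays Med (best of 4, 12, 6); Novax gets 11.
Maximizing over 8, 6, 1, 3, 11, Novax chooses R4. Subgame-perfect outcome: (Med, R4) with payoffs (12, 11).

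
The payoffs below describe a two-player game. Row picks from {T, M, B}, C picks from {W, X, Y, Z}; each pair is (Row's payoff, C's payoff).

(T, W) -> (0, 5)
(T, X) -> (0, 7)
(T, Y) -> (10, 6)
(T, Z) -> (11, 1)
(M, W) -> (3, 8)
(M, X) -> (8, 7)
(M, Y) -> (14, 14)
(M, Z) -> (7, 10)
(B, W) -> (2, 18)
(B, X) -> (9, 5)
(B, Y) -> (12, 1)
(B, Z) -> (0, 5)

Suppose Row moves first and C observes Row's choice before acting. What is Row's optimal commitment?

M

Backward induction with Row moving first.
- T: C compares 5, 7, 6, 1 and picks X; Row would get 0.
- M: C compares 8, 7, 14, 10 and picks Y; Row would get 14.
- B: C compares 18, 5, 1, 5 and picks W; Row would get 2.
Row's induced payoffs are 0, 14, 2, so Row commits to M. Subgame-perfect outcome: (M, Y) with payoffs (14, 14).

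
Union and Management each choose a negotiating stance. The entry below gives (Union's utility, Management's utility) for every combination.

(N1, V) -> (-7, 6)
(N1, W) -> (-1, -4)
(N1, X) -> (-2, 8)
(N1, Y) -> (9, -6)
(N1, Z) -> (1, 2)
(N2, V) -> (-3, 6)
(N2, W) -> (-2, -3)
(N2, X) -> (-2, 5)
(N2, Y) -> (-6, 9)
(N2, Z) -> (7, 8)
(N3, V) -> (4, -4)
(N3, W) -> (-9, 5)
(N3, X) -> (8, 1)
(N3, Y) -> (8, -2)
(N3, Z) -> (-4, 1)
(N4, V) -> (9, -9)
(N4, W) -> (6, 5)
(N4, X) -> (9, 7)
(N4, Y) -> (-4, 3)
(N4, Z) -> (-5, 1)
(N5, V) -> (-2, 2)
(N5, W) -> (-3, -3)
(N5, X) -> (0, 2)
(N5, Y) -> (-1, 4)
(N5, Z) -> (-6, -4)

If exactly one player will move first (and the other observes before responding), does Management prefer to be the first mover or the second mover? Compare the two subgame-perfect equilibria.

first

If Union leads: Management's best replies are N1→X, N2→Y, N3→W, N4→X, N5→Y; Union's induced payoffs -2, -6, -9, 9, -1; outcome (N4, X), payoffs (9, 7).
If Management leads: Union's best replies are V→N4, W→N4, X→N4, Y→N1, Z→N2; Management's induced payoffs -9, 5, 7, -6, 8; outcome (N2, Z), payoffs (7, 8).
Management gets 8 moving first and 7 moving second, so Management prefers to move first.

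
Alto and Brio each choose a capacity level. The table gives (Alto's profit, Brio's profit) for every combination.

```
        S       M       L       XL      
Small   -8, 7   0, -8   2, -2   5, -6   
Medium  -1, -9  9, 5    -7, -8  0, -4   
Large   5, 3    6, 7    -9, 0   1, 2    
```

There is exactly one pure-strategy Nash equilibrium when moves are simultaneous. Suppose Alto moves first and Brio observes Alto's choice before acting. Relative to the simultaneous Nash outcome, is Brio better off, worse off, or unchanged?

unchanged

Brio best-responds to each possible Alto move:
- Small: Brio compares 7, -8, -2, -6 and picks S; Alto would get -8.
- Medium: Brio compares -9, 5, -8, -4 and picks M; Alto would get 9.
- Large: Brio compares 3, 7, 0, 2 and picks M; Alto would get 6.
Alto's induced payoffs are -8, 9, 6, so Alto commits to Medium. Subgame-perfect outcome: (Medium, M) with payoffs (9, 5).
Now find the simultaneous Nash equilibrium.
Alto's best replies: S→Large; M→Medium; L→Small; XL→Small.
Brio's best replies: Small→S; Medium→M; Large→M.
Only (Medium, M) has each player best-responding; Nash payoffs (9, 5).
Brio earns 5 sequentially versus 5 at the Nash outcome: unchanged.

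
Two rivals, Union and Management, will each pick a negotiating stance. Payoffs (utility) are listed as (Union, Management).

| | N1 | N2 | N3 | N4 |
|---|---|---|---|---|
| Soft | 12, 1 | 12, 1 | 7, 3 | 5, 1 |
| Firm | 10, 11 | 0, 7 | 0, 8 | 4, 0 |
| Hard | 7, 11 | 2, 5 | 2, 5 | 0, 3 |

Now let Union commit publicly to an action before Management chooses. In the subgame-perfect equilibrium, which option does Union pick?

Firm

Management best-responds to each possible Union move:
- Soft → Management plays N3 (best of 1, 1, 3, 1); Union gets 7.
- Firm → Management plays N1 (best of 11, 7, 8, 0); Union gets 10.
- Hard → Management plays N1 (best of 11, 5, 5, 3); Union gets 7.
Maximizing over 7, 10, 7, Union chooses Firm. Subgame-perfect outcome: (Firm, N1) with payoffs (10, 11).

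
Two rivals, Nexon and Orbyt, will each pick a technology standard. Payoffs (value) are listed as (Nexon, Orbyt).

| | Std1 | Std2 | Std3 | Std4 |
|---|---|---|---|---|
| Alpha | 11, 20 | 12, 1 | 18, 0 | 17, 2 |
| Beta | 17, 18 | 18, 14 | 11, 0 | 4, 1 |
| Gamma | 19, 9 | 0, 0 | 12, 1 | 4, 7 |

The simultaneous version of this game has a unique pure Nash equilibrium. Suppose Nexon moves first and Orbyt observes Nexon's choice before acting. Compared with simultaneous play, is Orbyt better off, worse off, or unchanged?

unchanged

Orbyt best-responds to each possible Nexon move:
- Alpha: Orbyt compares 20, 1, 0, 2 and picks Std1; Nexon would get 11.
- Beta: Orbyt compares 18, 14, 0, 1 and picks Std1; Nexon would get 17.
- Gamma: Orbyt compares 9, 0, 1, 7 and picks Std1; Nexon would get 19.
Nexon's induced payoffs are 11, 17, 19, so Nexon commits to Gamma. Subgame-perfect outcome: (Gamma, Std1) with payoffs (19, 9).
Under simultaneous play:
Nexon's best replies: Std1→Gamma; Std2→Beta; Std3→Alpha; Std4→Alpha.
Orbyt's best replies: Alpha→Std1; Beta→Std1; Gamma→Std1.
The unique mutual best reply is (Gamma, Std1), giving (19, 9).
Orbyt earns 9 sequentially versus 9 at the Nash outcome: unchanged.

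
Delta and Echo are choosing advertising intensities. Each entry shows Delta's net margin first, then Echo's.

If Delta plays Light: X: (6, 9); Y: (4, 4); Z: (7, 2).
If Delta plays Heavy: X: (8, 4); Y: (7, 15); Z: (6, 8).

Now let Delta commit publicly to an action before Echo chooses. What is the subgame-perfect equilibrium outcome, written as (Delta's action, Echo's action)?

(Heavy, Y)

Echo best-responds to each possible Delta move:
- Light: BR = X, leader payoff 6.
- Heavy: BR = Y, leader payoff 7.
Maximizing over 6, 7, Delta chooses Heavy. Subgame-perfect outcome: (Heavy, Y) with payoffs (7, 15).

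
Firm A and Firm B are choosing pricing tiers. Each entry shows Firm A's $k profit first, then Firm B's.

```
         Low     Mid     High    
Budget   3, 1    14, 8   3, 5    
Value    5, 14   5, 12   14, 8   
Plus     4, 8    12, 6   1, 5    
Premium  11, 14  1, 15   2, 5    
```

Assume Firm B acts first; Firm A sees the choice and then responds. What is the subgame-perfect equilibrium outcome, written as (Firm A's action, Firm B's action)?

Firm A best-responds to each possible Firm B move:
- Low: BR = Premium, leader payoff 14.
- Mid: BR = Budget, leader payoff 8.
- High: BR = Value, leader payoff 8.
Among 14, 8, 8, the best is 14 at Low. Subgame-perfect outcome: (Premium, Low) with payoffs (11, 14).

(Premium, Low)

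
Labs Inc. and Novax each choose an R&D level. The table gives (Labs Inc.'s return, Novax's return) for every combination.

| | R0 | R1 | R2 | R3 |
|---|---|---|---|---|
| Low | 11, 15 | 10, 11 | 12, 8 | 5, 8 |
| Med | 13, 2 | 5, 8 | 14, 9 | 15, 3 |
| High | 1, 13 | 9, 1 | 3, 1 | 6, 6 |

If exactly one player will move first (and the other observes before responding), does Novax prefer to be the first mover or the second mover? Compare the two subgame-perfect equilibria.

If Labs Inc. leads: Novax's best replies are Low→R0, Med→R2, High→R0; Labs Inc.'s induced payoffs 11, 14, 1; outcome (Med, R2), payoffs (14, 9).
If Novax leads: Labs Inc.'s best replies are R0→Med, R1→Low, R2→Med, R3→Med; Novax's induced payoffs 2, 11, 9, 3; outcome (Low, R1), payoffs (10, 11).
Novax gets 11 moving first and 9 moving second, so Novax prefers to move first.

first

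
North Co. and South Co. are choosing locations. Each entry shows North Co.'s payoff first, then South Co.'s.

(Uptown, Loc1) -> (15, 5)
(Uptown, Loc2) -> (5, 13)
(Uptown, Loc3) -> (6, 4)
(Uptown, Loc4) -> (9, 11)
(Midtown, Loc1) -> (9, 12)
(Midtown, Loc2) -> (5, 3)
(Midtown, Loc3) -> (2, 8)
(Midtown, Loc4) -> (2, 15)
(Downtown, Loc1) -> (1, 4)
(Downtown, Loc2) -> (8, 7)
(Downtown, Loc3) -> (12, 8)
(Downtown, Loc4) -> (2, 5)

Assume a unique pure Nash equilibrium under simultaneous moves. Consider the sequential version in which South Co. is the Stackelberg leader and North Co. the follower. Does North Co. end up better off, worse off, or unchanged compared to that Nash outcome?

worse off

Backward induction with South Co. moving first.
- Loc1: North Co. compares 15, 9, 1 and picks Uptown; South Co. would get 5.
- Loc2: North Co. compares 5, 5, 8 and picks Downtown; South Co. would get 7.
- Loc3: North Co. compares 6, 2, 12 and picks Downtown; South Co. would get 8.
- Loc4: North Co. compares 9, 2, 2 and picks Uptown; South Co. would get 11.
Among 5, 7, 8, 11, the best is 11 at Loc4. Subgame-perfect outcome: (Uptown, Loc4) with payoffs (9, 11).
Now find the simultaneous Nash equilibrium.
North Co.'s best replies: Loc1→Uptown; Loc2→Downtown; Loc3→Downtown; Loc4→Uptown.
South Co.'s best replies: Uptown→Loc2; Midtown→Loc4; Downtown→Loc3.
Only (Downtown, Loc3) has each player best-responding; Nash payoffs (12, 8).
North Co. earns 9 sequentially versus 12 at the Nash outcome: worse off.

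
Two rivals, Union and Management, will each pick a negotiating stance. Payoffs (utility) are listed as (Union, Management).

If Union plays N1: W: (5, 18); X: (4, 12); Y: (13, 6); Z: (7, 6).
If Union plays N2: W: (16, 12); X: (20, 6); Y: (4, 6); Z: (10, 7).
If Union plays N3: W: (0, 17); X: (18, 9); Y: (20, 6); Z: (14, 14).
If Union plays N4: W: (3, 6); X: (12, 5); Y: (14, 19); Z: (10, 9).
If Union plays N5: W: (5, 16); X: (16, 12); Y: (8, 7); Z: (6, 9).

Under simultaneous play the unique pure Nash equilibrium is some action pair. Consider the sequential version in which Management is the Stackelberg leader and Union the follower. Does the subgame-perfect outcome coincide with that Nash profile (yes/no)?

no

Union best-responds to each possible Management move:
- W: BR = N2, leader payoff 12.
- X: BR = N2, leader payoff 6.
- Y: BR = N3, leader payoff 6.
- Z: BR = N3, leader payoff 14.
Maximizing over 12, 6, 6, 14, Management chooses Z. Subgame-perfect outcome: (N3, Z) with payoffs (14, 14).
For the simultaneous game, intersect best replies.
Union's best replies: W→N2; X→N2; Y→N3; Z→N3.
Management's best replies: N1→W; N2→W; N3→W; N4→Y; N5→W.
The unique mutual best reply is (N2, W), giving (16, 12).
Sequential outcome (N3, Z) differs from the Nash profile (N2, W).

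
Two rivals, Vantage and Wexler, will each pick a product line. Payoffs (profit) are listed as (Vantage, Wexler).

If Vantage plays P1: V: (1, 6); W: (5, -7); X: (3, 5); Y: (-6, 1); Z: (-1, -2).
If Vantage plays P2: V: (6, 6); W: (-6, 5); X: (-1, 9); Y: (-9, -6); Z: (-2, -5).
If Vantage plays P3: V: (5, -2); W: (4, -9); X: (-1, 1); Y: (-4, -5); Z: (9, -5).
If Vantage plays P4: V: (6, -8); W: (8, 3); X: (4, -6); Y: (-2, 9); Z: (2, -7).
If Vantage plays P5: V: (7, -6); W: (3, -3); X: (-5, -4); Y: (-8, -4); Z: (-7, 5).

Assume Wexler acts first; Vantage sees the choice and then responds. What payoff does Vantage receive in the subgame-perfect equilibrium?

Vantage best-responds to each possible Wexler move:
- V: Vantage compares 1, 6, 5, 6, 7 and picks P5; Wexler would get -6.
- W: Vantage compares 5, -6, 4, 8, 3 and picks P4; Wexler would get 3.
- X: Vantage compares 3, -1, -1, 4, -5 and picks P4; Wexler would get -6.
- Y: Vantage compares -6, -9, -4, -2, -8 and picks P4; Wexler would get 9.
- Z: Vantage compares -1, -2, 9, 2, -7 and picks P3; Wexler would get -5.
Wexler's induced payoffs are -6, 3, -6, 9, -5, so Wexler commits to Y. Subgame-perfect outcome: (P4, Y) with payoffs (-2, 9).

-2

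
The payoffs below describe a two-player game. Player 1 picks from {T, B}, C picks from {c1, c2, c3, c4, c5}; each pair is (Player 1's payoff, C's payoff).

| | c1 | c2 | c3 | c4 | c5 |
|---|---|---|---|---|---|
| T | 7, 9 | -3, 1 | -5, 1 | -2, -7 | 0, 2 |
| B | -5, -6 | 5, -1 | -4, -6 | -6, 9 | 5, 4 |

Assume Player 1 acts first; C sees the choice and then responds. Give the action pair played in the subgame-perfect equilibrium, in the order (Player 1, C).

Backward induction with Player 1 moving first.
- T → C plays c1 (best of 9, 1, 1, -7, 2); Player 1 gets 7.
- B → C plays c4 (best of -6, -1, -6, 9, 4); Player 1 gets -6.
Player 1's induced payoffs are 7, -6, so Player 1 commits to T. Subgame-perfect outcome: (T, c1) with payoffs (7, 9).

(T, c1)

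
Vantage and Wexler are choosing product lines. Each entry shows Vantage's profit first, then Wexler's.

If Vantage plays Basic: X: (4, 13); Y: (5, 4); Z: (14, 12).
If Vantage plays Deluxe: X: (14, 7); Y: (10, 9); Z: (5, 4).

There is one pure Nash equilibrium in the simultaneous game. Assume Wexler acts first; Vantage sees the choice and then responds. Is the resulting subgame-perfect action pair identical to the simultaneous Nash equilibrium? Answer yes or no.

Backward induction with Wexler moving first.
- X → Vantage plays Deluxe (best of 4, 14); Wexler gets 7.
- Y → Vantage plays Deluxe (best of 5, 10); Wexler gets 9.
- Z → Vantage plays Basic (best of 14, 5); Wexler gets 12.
Maximizing over 7, 9, 12, Wexler chooses Z. Subgame-perfect outcome: (Basic, Z) with payoffs (14, 12).
For the simultaneous game, intersect best replies.
Vantage's best replies: X→Deluxe; Y→Deluxe; Z→Basic.
Wexler's best replies: Basic→X; Deluxe→Y.
The unique mutual best reply is (Deluxe, Y), giving (10, 9).
Sequential outcome (Basic, Z) differs from the Nash profile (Deluxe, Y).

no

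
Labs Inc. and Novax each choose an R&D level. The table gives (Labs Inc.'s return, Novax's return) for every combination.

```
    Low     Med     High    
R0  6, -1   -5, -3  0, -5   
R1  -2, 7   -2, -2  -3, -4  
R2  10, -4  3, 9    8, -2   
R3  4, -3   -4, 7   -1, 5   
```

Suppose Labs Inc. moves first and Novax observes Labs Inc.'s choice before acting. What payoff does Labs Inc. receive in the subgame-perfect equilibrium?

Work backward from Novax's decision.
- R0 → Novax plays Low (best of -1, -3, -5); Labs Inc. gets 6.
- R1 → Novax plays Low (best of 7, -2, -4); Labs Inc. gets -2.
- R2 → Novax plays Med (best of -4, 9, -2); Labs Inc. gets 3.
- R3 → Novax plays Med (best of -3, 7, 5); Labs Inc. gets -4.
Maximizing over 6, -2, 3, -4, Labs Inc. chooses R0. Subgame-perfect outcome: (R0, Low) with payoffs (6, -1).

6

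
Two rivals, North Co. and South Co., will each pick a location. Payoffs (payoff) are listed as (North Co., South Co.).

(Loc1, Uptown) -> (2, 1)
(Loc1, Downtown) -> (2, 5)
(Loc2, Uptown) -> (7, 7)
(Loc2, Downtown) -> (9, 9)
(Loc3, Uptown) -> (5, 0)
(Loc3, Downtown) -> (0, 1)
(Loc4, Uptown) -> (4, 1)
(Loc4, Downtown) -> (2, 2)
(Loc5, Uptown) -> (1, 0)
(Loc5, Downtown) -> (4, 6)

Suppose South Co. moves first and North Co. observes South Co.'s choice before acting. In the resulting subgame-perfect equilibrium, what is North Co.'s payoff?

Work backward from North Co.'s decision.
- Uptown: BR = Loc2, leader payoff 7.
- Downtown: BR = Loc2, leader payoff 9.
Among 7, 9, the best is 9 at Downtown. Subgame-perfect outcome: (Loc2, Downtown) with payoffs (9, 9).

9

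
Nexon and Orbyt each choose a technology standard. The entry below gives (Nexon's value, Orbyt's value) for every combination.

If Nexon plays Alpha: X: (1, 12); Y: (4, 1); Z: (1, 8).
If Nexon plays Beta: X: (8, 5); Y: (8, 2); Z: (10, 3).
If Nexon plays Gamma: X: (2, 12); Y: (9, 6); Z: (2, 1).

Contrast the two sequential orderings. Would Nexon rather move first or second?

second

If Nexon leads: Orbyt's best replies are Alpha→X, Beta→X, Gamma→X; Nexon's induced payoffs 1, 8, 2; outcome (Beta, X), payoffs (8, 5).
If Orbyt leads: Nexon's best replies are X→Beta, Y→Gamma, Z→Beta; Orbyt's induced payoffs 5, 6, 3; outcome (Gamma, Y), payoffs (9, 6).
Nexon gets 8 moving first and 9 moving second, so Nexon prefers to move second.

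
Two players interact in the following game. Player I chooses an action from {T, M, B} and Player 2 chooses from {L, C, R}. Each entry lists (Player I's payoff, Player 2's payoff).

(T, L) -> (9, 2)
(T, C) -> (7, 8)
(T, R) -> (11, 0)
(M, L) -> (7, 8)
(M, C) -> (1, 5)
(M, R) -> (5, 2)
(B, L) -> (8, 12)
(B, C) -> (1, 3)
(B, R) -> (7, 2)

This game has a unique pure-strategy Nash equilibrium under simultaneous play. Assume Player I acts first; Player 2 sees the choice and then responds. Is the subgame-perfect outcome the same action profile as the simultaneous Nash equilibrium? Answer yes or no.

no

Player 2 best-responds to each possible Player I move:
- T → Player 2 plays C (best of 2, 8, 0); Player I gets 7.
- M → Player 2 plays L (best of 8, 5, 2); Player I gets 7.
- B → Player 2 plays L (best of 12, 3, 2); Player I gets 8.
Among 7, 7, 8, the best is 8 at B. Subgame-perfect outcome: (B, L) with payoffs (8, 12).
Under simultaneous play:
Player I's best replies: L→T; C→T; R→T.
Player 2's best replies: T→C; M→L; B→L.
The unique mutual best reply is (T, C), giving (7, 8).
Sequential outcome (B, L) differs from the Nash profile (T, C).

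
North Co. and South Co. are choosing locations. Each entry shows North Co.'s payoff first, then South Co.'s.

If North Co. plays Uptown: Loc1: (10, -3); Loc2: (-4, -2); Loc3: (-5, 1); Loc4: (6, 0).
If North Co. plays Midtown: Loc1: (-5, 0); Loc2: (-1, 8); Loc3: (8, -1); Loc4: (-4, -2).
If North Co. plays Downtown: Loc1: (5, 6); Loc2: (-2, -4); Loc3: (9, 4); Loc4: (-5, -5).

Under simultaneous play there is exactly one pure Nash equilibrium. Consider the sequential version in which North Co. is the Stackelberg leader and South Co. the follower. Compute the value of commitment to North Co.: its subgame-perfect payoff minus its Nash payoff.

6

South Co. best-responds to each possible North Co. move:
- Uptown: South Co. compares -3, -2, 1, 0 and picks Loc3; North Co. would get -5.
- Midtown: South Co. compares 0, 8, -1, -2 and picks Loc2; North Co. would get -1.
- Downtown: South Co. compares 6, -4, 4, -5 and picks Loc1; North Co. would get 5.
Among -5, -1, 5, the best is 5 at Downtown. Subgame-perfect outcome: (Downtown, Loc1) with payoffs (5, 6).
For the simultaneous game, intersect best replies.
North Co.'s best replies: Loc1→Uptown; Loc2→Midtown; Loc3→Downtown; Loc4→Uptown.
South Co.'s best replies: Uptown→Loc3; Midtown→Loc2; Downtown→Loc1.
The unique mutual best reply is (Midtown, Loc2), giving (-1, 8).
North Co.'s commitment gain: 5 − -1 = 6.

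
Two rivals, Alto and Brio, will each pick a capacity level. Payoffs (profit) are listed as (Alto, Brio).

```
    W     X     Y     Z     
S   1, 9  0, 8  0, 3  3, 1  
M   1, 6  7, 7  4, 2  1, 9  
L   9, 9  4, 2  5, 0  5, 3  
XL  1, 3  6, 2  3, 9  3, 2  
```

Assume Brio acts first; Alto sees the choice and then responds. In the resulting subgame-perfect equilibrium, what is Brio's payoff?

9

Backward induction with Brio moving first.
- W: Alto compares 1, 1, 9, 1 and picks L; Brio would get 9.
- X: Alto compares 0, 7, 4, 6 and picks M; Brio would get 7.
- Y: Alto compares 0, 4, 5, 3 and picks L; Brio would get 0.
- Z: Alto compares 3, 1, 5, 3 and picks L; Brio would get 3.
Maximizing over 9, 7, 0, 3, Brio chooses W. Subgame-perfect outcome: (L, W) with payoffs (9, 9).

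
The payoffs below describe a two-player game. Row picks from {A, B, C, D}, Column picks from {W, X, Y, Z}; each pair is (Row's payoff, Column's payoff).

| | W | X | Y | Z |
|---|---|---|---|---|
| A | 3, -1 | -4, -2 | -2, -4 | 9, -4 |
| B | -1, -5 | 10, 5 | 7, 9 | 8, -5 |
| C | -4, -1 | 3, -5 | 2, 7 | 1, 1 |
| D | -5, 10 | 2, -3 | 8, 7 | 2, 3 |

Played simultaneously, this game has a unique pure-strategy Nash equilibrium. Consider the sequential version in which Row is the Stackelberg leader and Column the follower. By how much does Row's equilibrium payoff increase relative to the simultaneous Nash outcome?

Backward induction with Row moving first.
- A → Column plays W (best of -1, -2, -4, -4); Row gets 3.
- B → Column plays Y (best of -5, 5, 9, -5); Row gets 7.
- C → Column plays Y (best of -1, -5, 7, 1); Row gets 2.
- D → Column plays W (best of 10, -3, 7, 3); Row gets -5.
Maximizing over 3, 7, 2, -5, Row chooses B. Subgame-perfect outcome: (B, Y) with payoffs (7, 9).
Under simultaneous play:
Row's best replies: W→A; X→B; Y→D; Z→A.
Column's best replies: A→W; B→Y; C→Y; D→W.
Only (A, W) has each player best-responding; Nash payoffs (3, -1).
Row's commitment gain: 7 − 3 = 4.

4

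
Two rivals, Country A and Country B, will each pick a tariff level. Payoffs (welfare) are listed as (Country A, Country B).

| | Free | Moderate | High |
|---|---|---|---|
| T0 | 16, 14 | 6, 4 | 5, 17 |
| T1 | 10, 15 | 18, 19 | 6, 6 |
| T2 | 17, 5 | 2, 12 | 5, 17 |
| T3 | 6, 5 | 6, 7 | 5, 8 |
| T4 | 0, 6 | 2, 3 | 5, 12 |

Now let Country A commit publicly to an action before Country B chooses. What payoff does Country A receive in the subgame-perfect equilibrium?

Backward induction with Country A moving first.
- T0: Country B compares 14, 4, 17 and picks High; Country A would get 5.
- T1: Country B compares 15, 19, 6 and picks Moderate; Country A would get 18.
- T2: Country B compares 5, 12, 17 and picks High; Country A would get 5.
- T3: Country B compares 5, 7, 8 and picks High; Country A would get 5.
- T4: Country B compares 6, 3, 12 and picks High; Country A would get 5.
Maximizing over 5, 18, 5, 5, 5, Country A chooses T1. Subgame-perfect outcome: (T1, Moderate) with payoffs (18, 19).

18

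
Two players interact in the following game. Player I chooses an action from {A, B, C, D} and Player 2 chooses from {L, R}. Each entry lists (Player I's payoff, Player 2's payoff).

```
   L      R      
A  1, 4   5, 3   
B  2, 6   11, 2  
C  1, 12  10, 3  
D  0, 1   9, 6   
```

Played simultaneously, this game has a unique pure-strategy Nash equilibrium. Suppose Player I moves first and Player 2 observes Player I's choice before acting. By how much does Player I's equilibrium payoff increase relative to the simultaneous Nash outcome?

Player 2 best-responds to each possible Player I move:
- A: BR = L, leader payoff 1.
- B: BR = L, leader payoff 2.
- C: BR = L, leader payoff 1.
- D: BR = R, leader payoff 9.
Maximizing over 1, 2, 1, 9, Player I chooses D. Subgame-perfect outcome: (D, R) with payoffs (9, 6).
For the simultaneous game, intersect best replies.
Player I's best replies: L→B; R→B.
Player 2's best replies: A→L; B→L; C→L; D→R.
The unique mutual best reply is (B, L), giving (2, 6).
Player I's commitment gain: 9 − 2 = 7.

7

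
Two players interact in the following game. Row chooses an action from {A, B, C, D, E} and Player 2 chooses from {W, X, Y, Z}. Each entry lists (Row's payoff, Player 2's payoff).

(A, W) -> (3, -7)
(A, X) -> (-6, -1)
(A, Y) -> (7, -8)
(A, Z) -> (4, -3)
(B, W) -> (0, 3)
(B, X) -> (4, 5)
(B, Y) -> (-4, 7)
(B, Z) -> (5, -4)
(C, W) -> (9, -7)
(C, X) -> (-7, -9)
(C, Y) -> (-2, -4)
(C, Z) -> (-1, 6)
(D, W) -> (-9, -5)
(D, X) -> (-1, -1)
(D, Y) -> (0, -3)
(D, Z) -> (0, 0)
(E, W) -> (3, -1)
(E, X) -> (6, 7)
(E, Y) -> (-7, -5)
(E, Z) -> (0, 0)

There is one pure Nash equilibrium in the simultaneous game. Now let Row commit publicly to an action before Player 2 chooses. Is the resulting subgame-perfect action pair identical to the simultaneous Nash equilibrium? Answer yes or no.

Player 2 best-responds to each possible Row move:
- A: BR = X, leader payoff -6.
- B: BR = Y, leader payoff -4.
- C: BR = Z, leader payoff -1.
- D: BR = Z, leader payoff 0.
- E: BR = X, leader payoff 6.
Row's induced payoffs are -6, -4, -1, 0, 6, so Row commits to E. Subgame-perfect outcome: (E, X) with payoffs (6, 7).
For the simultaneous game, intersect best replies.
Row's best replies: W→C; X→E; Y→A; Z→B.
Player 2's best replies: A→X; B→Y; C→Z; D→Z; E→X.
The unique mutual best reply is (E, X), giving (6, 7).
Sequential outcome (E, X) coincides with the Nash profile (E, X).

yes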